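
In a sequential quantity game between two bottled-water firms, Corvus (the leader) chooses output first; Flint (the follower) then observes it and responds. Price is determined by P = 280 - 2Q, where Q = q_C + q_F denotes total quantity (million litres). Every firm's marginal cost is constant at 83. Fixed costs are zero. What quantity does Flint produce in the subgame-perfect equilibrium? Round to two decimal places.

The follower Flint best-responds to any q_C: π_F = (280 - 2Q)q_F - 83q_F.
∂π_F/∂q_F = 197 - 2q_C - 4q_F = 0 gives the reaction function q_F = (197 - 2q_C)/4.
The leader anticipates this reaction. Substituting into P = 280 - 2Q gives P = 363/2 - q_C, so π_C = (363/2 - q_C)q_C - 83q_C.
Leader FOC: 197/2 - 2q_C = 0, so q_C = 197/4.
Then q_F = (197 - 2·(197/4))/4 = 197/8.

24.63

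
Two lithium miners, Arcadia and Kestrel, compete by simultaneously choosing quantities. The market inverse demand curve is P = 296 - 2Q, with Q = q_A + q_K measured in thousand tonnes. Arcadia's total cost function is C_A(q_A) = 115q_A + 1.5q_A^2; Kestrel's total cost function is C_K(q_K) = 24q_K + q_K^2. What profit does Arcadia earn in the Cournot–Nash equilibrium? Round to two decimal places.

Arcadia's profit: π_A = (296 - 2Q)q_A - (115q_A + (3/2)q_A²). Setting ∂π_A/∂q_A = 0: 181 - 7q_A - 2(q_K) = 0.
Kestrel's first-order condition: 272 - 6q_K - 2(q_A) = 0.
So q_A = (181 - 2q_K)/7 and q_K = (272 - 2q_A)/6.
Solving the pair: q_A = 271/19, q_K = 771/19.
Price P = 296 - 2·(1042/19) = 186.3158.
Arcadia's profit: 186.3158·(271/19) - 115·(271/19) - (3/2)(271/19)² = 712.0319.

712.03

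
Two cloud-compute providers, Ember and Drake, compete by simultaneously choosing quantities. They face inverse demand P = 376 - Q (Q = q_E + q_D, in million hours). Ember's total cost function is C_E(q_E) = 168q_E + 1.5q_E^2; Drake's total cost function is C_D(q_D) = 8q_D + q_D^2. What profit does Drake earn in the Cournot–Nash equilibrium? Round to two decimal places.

14755.81

Ember's profit: π_E = (376 - Q)q_E - (168q_E + (3/2)q_E²). Setting ∂π_E/∂q_E = 0: 208 - 5q_E - (q_D) = 0.
Drake's first-order condition: 368 - 4q_D - (q_E) = 0.
Best responses: q_E = (208 - q_D)/5, q_D = (368 - q_E)/4.
Solving the pair: q_E = 464/19, q_D = 1632/19.
Price P = 376 - 110.3158 = 265.6842.
Drake's profit: 265.6842·(1632/19) - 8·(1632/19) - (1632/19)² = 14755.8116.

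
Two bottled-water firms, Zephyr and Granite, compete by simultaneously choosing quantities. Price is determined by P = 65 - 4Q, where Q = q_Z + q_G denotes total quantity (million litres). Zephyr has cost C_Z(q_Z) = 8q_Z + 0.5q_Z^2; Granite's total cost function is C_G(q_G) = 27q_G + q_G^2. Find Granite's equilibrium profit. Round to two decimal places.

Zephyr's profit: π_Z = (65 - 4Q)q_Z - (8q_Z + (1/2)q_Z²). Setting ∂π_Z/∂q_Z = 0: 57 - 9q_Z - 4(q_G) = 0.
Granite's first-order condition: 38 - 10q_G - 4(q_Z) = 0.
Rearranging gives the reaction functions q_Z = (57 - 4q_G)/9 and q_G = (38 - 4q_Z)/10.
Solving the pair: q_Z = 209/37, q_G = 57/37.
Price P = 65 - 4·(266/37) = 1341/37.
Granite's profit: (1341/37)·(57/37) - 27·(57/37) - (57/37)² = 11.8663.

11.87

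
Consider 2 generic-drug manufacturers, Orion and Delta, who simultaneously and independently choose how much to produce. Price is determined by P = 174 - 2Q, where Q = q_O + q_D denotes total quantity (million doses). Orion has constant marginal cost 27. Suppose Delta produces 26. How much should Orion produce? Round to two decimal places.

23.75

With the rival's output fixed at 26, Orion's profit is π_O = (174 - 2·26 - 2q_O)q_O - (27q_O) = (122 - 2q_O)q_O - (27q_O).
∂π_O/∂q_O = 95 - 4q_O = 0, so q_O = 95/4.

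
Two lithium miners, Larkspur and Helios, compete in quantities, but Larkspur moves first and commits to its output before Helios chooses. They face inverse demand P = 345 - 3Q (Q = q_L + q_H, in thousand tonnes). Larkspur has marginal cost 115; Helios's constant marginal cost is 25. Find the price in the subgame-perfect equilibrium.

150

The follower Helios best-responds to any q_L: π_H = (345 - 3Q)q_H - 25q_H.
Setting the follower's marginal profit to zero, 320 - 3q_L - 6q_H = 0, i.e. q_H = (320 - 3q_L)/6.
The leader anticipates this reaction. Substituting into P = 345 - 3Q gives P = 185 - (3/2)q_L, so π_L = (185 - (3/2)q_L)q_L - 115q_L.
The leader's first-order condition 70 - 3q_L = 0 yields q_L = 70/3.
Then q_H = (320 - 3·(70/3))/6 = 125/3.
Total output Q = 65, so price P = 345 - 3·65 = 150.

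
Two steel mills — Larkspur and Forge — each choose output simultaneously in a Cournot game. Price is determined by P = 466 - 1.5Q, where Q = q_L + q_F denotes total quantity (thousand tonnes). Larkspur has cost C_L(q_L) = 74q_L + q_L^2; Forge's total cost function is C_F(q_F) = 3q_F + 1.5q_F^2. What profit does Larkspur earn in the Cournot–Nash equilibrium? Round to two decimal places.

8919.10

Larkspur's profit: π_L = (466 - 1.5Q)q_L - (74q_L + q_L²). Setting ∂π_L/∂q_L = 0: 392 - 5q_L - (3/2)(q_F) = 0.
Forge's profit: π_F = (466 - 1.5Q)q_F - (3q_F + (3/2)q_F²). Setting ∂π_F/∂q_F = 0: 463 - 6q_F - (3/2)(q_L) = 0.
Rearranging gives the reaction functions q_L = (392 - (3/2)q_F)/5 and q_F = (463 - (3/2)q_L)/6.
Solving the pair: q_L = 59.7297, q_F = 62.2342.
Price P = 466 - (3/2)·121.9640 = 283.0541.
Larkspur's profit: 283.0541·59.7297 - 74·59.7297 - 59.7297² = 8919.1015.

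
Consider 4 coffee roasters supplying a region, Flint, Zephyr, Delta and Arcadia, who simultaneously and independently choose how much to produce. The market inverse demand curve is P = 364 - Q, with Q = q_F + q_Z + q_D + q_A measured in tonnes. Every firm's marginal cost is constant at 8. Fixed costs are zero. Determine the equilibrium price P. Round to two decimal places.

A representative firm's profit is π_i = q_i(364 - Q) - 8q_i.
Setting ∂π_i/∂q_i = 0 with rivals' quantities fixed: 356 - 2q_i - Σ_{j≠i} q_j = 0.
By symmetry each firm produces the same amount; substituting Σ_{j≠i} q_j = 3q_i yields q_i = 356/5.
Total output Q = 1424/5, so price P = 364 - 1424/5 = 396/5.

79.20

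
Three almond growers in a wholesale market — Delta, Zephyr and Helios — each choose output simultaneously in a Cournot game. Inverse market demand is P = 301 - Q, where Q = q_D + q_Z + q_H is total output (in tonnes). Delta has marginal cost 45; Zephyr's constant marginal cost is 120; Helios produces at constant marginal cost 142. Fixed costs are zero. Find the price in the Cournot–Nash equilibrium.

Delta's profit: π_D = (301 - Q)q_D - (45q_D). Setting ∂π_D/∂q_D = 0: 256 - 2q_D - (q_Z + q_H) = 0.
Zephyr's first-order condition: 181 - 2q_Z - (q_D + q_H) = 0.
Helios's profit: π_H = (301 - Q)q_H - (142q_H). Setting ∂π_H/∂q_H = 0: 159 - 2q_H - (q_D + q_Z) = 0.
Adding the 3 first-order conditions: 596 − 4Q = 0, so Q = 149.
Back-substituting: q_D = (256 − 149) = 107, q_Z = (181 − 149) = 32, q_H = (159 − 149) = 10.
Total output Q = 149, so price P = 301 - 149 = 152.

152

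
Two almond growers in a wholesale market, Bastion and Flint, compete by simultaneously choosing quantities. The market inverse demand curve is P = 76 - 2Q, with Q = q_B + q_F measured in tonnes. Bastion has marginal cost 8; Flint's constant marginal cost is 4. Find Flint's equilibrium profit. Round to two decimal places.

Bastion's profit: π_B = (76 - 2Q)q_B - (8q_B). Setting ∂π_B/∂q_B = 0: 68 - 4q_B - 2(q_F) = 0.
Flint's first-order condition: 72 - 4q_F - 2(q_B) = 0.
Rearranging gives the reaction functions q_B = (68 - 2q_F)/4 and q_F = (72 - 2q_B)/4.
Substituting one into the other gives q_B = 32/3 and q_F = 38/3.
Price P = 76 - 2·(70/3) = 88/3.
Flint's profit: (88/3 - 4)·(38/3) = 320.8889.

320.89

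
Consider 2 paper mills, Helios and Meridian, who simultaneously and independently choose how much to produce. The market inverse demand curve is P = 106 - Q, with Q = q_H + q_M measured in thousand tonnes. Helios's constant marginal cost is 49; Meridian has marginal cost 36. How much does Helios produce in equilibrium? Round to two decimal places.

14.67

Helios's profit: π_H = (106 - Q)q_H - (49q_H). Setting ∂π_H/∂q_H = 0: 57 - 2q_H - (q_M) = 0.
Meridian's first-order condition: 70 - 2q_M - (q_H) = 0.
So q_H = (57 - q_M)/2 and q_M = (70 - q_H)/2.
Solving the pair: q_H = 44/3, q_M = 83/3.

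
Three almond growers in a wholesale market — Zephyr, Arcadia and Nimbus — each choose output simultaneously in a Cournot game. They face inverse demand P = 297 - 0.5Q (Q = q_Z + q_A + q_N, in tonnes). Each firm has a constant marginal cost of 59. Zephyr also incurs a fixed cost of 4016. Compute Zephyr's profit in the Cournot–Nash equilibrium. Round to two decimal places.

3064.50

Each firm earns π_i = (297 - 0.5Q)q_i - 59q_i.
First-order condition (treating rivals' output as given): 238 - q_i - (1/2)·Σ_{j≠i} q_j = 0.
With identical firms every q_j equals q_i, so Σ_{j≠i} q_j = 2q_i and 238 = 2q_i, giving q_i = 119.
Price P = 297 - (1/2)·357 = 237/2.
Zephyr's profit: (237/2 - 59)·119 - 4016 = 3064.5000.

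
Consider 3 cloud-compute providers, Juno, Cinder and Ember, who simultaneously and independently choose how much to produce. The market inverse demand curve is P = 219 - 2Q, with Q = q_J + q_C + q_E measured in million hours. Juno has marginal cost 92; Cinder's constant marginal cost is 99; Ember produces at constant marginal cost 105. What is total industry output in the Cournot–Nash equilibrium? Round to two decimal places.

45.13

Juno's profit: π_J = (219 - 2Q)q_J - (92q_J). Setting ∂π_J/∂q_J = 0: 127 - 4q_J - 2(q_C + q_E) = 0.
Cinder's first-order condition: 120 - 4q_C - 2(q_J + q_E) = 0.
Ember's first-order condition: 114 - 4q_E - 2(q_J + q_C) = 0.
Adding the 3 first-order conditions: 361 − 8Q = 0, so Q = 361/8.
Back-substituting: q_J = (127 − 361/4)/2 = 147/8, q_C = (120 − 361/4)/2 = 119/8, q_E = (114 − 361/4)/2 = 95/8.
Total output Q = 147/8 + 119/8 + 95/8 = 361/8.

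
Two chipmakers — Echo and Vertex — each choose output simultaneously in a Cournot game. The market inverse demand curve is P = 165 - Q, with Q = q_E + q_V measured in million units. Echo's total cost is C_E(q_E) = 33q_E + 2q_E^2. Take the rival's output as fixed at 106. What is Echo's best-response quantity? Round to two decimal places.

With the rival's output fixed at 106, Echo's profit is π_E = (165 - 106 - q_E)q_E - (33q_E + 2q_E²) = (59 - q_E)q_E - (33q_E + 2q_E²).
∂π_E/∂q_E = 26 - 6q_E = 0, so q_E = 13/3.

4.33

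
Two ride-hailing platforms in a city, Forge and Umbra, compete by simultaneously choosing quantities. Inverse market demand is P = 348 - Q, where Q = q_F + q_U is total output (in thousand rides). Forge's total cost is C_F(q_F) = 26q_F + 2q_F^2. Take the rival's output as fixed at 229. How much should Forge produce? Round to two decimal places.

15.50

With the rival's output fixed at 229, Forge's profit is π_F = (348 - 229 - q_F)q_F - (26q_F + 2q_F²) = (119 - q_F)q_F - (26q_F + 2q_F²).
∂π_F/∂q_F = 93 - 6q_F = 0, so q_F = 31/2.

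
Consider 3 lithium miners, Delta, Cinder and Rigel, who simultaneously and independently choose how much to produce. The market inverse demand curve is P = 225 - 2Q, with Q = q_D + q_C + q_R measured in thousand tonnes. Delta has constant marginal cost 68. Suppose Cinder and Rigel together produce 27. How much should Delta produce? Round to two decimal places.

With rivals' combined output fixed at 27, Delta's profit is π_D = (225 - 2·27 - 2q_D)q_D - (68q_D) = (171 - 2q_D)q_D - (68q_D).
∂π_D/∂q_D = 103 - 4q_D = 0, so q_D = 103/4.

25.75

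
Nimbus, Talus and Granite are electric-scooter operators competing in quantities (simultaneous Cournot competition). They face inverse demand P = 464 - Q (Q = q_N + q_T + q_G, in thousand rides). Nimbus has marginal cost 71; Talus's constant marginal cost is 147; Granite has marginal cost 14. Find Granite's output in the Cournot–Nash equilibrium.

Nimbus's profit: π_N = (464 - Q)q_N - (71q_N). Setting ∂π_N/∂q_N = 0: 393 - 2q_N - (q_T + q_G) = 0.
Talus's first-order condition: 317 - 2q_T - (q_N + q_G) = 0.
Granite's first-order condition: 450 - 2q_G - (q_N + q_T) = 0.
Adding the 3 first-order conditions: 1160 − 4Q = 0, so Q = 290.
Back-substituting: q_N = (393 − 290) = 103, q_T = (317 − 290) = 27, q_G = (450 − 290) = 160.

160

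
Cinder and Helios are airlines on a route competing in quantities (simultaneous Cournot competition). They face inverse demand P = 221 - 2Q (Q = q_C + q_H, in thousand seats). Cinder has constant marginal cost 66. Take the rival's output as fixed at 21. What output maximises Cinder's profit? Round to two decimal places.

28.25

With the rival's output fixed at 21, Cinder's profit is π_C = (221 - 2·21 - 2q_C)q_C - (66q_C) = (179 - 2q_C)q_C - (66q_C).
∂π_C/∂q_C = 113 - 4q_C = 0, so q_C = 113/4.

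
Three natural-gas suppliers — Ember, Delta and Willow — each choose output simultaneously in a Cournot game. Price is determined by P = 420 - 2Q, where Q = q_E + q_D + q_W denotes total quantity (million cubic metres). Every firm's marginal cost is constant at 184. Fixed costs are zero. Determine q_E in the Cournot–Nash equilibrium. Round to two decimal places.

Each firm earns π_i = (420 - 2Q)q_i - 184q_i.
Setting ∂π_i/∂q_i = 0 with rivals' quantities fixed: 236 - 4q_i - 2·Σ_{j≠i} q_j = 0.
By symmetry each firm produces the same amount; substituting Σ_{j≠i} q_j = 2q_i yields q_i = 236/8 = 59/2.

29.50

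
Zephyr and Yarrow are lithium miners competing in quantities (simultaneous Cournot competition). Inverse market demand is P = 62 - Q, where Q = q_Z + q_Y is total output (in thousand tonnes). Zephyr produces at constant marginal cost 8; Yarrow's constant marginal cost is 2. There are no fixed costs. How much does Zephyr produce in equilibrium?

16

Zephyr's profit: π_Z = (62 - Q)q_Z - (8q_Z). Setting ∂π_Z/∂q_Z = 0: 54 - 2q_Z - (q_Y) = 0.
Yarrow's first-order condition: 60 - 2q_Y - (q_Z) = 0.
So q_Z = (54 - q_Y)/2 and q_Y = (60 - q_Z)/2.
Solving the pair: q_Z = 16, q_Y = 22.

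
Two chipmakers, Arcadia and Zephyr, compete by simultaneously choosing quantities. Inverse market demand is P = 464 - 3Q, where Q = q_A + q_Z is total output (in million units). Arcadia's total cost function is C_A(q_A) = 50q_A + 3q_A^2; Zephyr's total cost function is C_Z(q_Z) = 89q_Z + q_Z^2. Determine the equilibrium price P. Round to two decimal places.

276.24

Arcadia's profit: π_A = (464 - 3Q)q_A - (50q_A + 3q_A²). Setting ∂π_A/∂q_A = 0: 414 - 12q_A - 3(q_Z) = 0.
Zephyr's first-order condition: 375 - 8q_Z - 3(q_A) = 0.
So q_A = (414 - 3q_Z)/12 and q_Z = (375 - 3q_A)/8.
Solving the pair: q_A = 729/29, q_Z = 1086/29.
Total output Q = 1815/29, so price P = 464 - 3·(1815/29) = 276.2414.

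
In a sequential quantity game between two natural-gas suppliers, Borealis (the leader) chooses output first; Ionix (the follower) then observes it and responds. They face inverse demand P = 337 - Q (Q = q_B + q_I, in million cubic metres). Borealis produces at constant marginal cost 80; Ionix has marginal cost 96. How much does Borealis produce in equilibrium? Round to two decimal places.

136.50

The follower Ionix best-responds to any q_B: π_I = (337 - Q)q_I - 96q_I.
Setting the follower's marginal profit to zero, 241 - q_B - 2q_I = 0, i.e. q_I = (241 - q_B)/2.
Borealis substitutes q_I(q_B) into its own profit: π_B = q_B(337 - q_B - (241 - q_B)/2) - 80q_B = (433/2 - (1/2)q_B)q_B - 80q_B.
Leader FOC: 273/2 - q_B = 0, so q_B = 273/2.
Then q_I = (241 - 273/2)/2 = 209/4.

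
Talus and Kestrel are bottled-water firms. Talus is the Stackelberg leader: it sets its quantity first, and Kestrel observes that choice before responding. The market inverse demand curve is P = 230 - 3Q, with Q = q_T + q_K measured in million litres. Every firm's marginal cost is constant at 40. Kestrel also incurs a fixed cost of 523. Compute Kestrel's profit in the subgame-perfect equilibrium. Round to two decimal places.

Solve by backward induction. Given q_T, the follower Kestrel maximises π_K = (230 - 3q_T - 3q_K)q_K - 40q_K.
∂π_K/∂q_K = 190 - 3q_T - 6q_K = 0 gives the reaction function q_K = (190 - 3q_T)/6.
Talus substitutes q_K(q_T) into its own profit: π_T = q_T(230 - 3q_T - (190 - 3q_T)/2) - 40q_T = (135 - (3/2)q_T)q_T - 40q_T.
The leader's first-order condition 95 - 3q_T = 0 yields q_T = 95/3.
Then q_K = (190 - 3·(95/3))/6 = 95/6.
Price P = 230 - 3·(95/2) = 175/2.
Kestrel's profit: (175/2 - 40)·(95/6) - 523 = 229.0833.

229.08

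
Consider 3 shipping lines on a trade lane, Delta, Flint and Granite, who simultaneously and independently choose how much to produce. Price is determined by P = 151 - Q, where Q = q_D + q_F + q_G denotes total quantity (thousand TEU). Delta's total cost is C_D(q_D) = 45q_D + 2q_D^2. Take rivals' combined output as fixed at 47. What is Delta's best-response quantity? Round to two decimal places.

With rivals' combined output fixed at 47, Delta's profit is π_D = (151 - 47 - q_D)q_D - (45q_D + 2q_D²) = (104 - q_D)q_D - (45q_D + 2q_D²).
∂π_D/∂q_D = 59 - 6q_D = 0, so q_D = 59/6.

9.83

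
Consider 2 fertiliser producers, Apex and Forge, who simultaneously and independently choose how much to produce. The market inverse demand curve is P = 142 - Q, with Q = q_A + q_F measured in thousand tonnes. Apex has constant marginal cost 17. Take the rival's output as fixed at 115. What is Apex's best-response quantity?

5

With the rival's output fixed at 115, Apex's profit is π_A = (142 - 115 - q_A)q_A - (17q_A) = (27 - q_A)q_A - (17q_A).
∂π_A/∂q_A = 10 - 2q_A = 0, so q_A = 5.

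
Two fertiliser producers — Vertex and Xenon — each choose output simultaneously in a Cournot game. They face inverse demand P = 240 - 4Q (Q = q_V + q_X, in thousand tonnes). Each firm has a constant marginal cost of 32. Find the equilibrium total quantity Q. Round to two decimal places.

Each firm earns π_i = (240 - 4Q)q_i - 32q_i.
Setting ∂π_i/∂q_i = 0 with rivals' quantities fixed: 208 - 8q_i - 4q_j = 0.
With identical firms every q_j equals q_i, so q_j = q_i and 208 = 12q_i, giving q_i = 52/3.
Total output Q = 52/3 + 52/3 = 104/3.

34.67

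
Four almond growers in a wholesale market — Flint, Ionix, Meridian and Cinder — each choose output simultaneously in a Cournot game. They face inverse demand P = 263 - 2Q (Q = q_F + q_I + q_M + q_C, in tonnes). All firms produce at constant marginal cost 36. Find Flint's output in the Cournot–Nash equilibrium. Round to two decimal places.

Each firm earns π_i = (263 - 2Q)q_i - 36q_i.
First-order condition (treating rivals' output as given): 227 - 4q_i - 2·Σ_{j≠i} q_j = 0.
By symmetry each firm produces the same amount; substituting Σ_{j≠i} q_j = 3q_i yields q_i = 227/10.

22.70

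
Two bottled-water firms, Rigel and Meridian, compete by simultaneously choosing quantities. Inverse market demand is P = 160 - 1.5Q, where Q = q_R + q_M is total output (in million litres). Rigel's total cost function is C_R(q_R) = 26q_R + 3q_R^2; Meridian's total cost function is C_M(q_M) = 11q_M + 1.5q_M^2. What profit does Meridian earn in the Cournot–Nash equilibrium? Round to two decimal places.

Rigel's profit: π_R = (160 - 1.5Q)q_R - (26q_R + 3q_R²). Setting ∂π_R/∂q_R = 0: 134 - 9q_R - (3/2)(q_M) = 0.
Meridian's profit: π_M = (160 - 1.5Q)q_M - (11q_M + (3/2)q_M²). Setting ∂π_M/∂q_M = 0: 149 - 6q_M - (3/2)(q_R) = 0.
Best responses: q_R = (134 - (3/2)q_M)/9, q_M = (149 - (3/2)q_R)/6.
Solving the pair: q_R = 258/23, q_M = 1520/69.
Price P = 160 - (3/2)·33.2464 = 110.1304.
Meridian's profit: 110.1304·(1520/69) - 11·(1520/69) - (3/2)(1520/69)² = 1455.8286.

1455.83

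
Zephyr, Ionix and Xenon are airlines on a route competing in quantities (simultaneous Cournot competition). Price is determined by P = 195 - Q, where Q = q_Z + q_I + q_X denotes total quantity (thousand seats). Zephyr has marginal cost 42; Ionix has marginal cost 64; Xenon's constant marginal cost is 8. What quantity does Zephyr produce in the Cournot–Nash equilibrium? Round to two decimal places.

Zephyr's profit: π_Z = (195 - Q)q_Z - (42q_Z). Setting ∂π_Z/∂q_Z = 0: 153 - 2q_Z - (q_I + q_X) = 0.
Ionix's first-order condition: 131 - 2q_I - (q_Z + q_X) = 0.
Xenon's profit: π_X = (195 - Q)q_X - (8q_X). Setting ∂π_X/∂q_X = 0: 187 - 2q_X - (q_Z + q_I) = 0.
Adding the 3 first-order conditions: 471 − 4Q = 0, so Q = 471/4.
Back-substituting: q_Z = (153 − 471/4) = 141/4, q_I = (131 − 471/4) = 53/4, q_X = (187 − 471/4) = 277/4.

35.25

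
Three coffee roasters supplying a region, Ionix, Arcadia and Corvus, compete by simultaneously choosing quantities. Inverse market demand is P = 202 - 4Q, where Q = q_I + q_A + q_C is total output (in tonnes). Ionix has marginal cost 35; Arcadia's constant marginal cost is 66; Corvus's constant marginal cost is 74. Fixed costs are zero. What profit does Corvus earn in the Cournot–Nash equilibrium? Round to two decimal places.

102.52

Ionix's profit: π_I = (202 - 4Q)q_I - (35q_I). Setting ∂π_I/∂q_I = 0: 167 - 8q_I - 4(q_A + q_C) = 0.
Arcadia's first-order condition: 136 - 8q_A - 4(q_I + q_C) = 0.
Corvus's profit: π_C = (202 - 4Q)q_C - (74q_C). Setting ∂π_C/∂q_C = 0: 128 - 8q_C - 4(q_I + q_A) = 0.
Summing all 3 equations gives 431 − 16Q = 0, hence Q = 431/16.
Back-substituting: q_I = (167 − 431/4)/4 = 237/16, q_A = (136 − 431/4)/4 = 113/16, q_C = (128 − 431/4)/4 = 81/16.
Price P = 202 - 4·(431/16) = 377/4.
Corvus's profit: (377/4 - 74)·(81/16) = 102.5156.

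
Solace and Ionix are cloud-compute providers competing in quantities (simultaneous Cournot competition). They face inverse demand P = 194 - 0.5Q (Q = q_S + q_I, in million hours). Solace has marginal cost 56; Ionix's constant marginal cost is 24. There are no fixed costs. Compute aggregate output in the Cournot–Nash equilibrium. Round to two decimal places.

Solace's profit: π_S = (194 - 0.5Q)q_S - (56q_S). Setting ∂π_S/∂q_S = 0: 138 - q_S - (1/2)(q_I) = 0.
Ionix's first-order condition: 170 - q_I - (1/2)(q_S) = 0.
Best responses: q_S = (138 - (1/2)q_I), q_I = (170 - (1/2)q_S).
Solving the pair: q_S = 212/3, q_I = 404/3.
Total output Q = 212/3 + 404/3 = 616/3.

205.33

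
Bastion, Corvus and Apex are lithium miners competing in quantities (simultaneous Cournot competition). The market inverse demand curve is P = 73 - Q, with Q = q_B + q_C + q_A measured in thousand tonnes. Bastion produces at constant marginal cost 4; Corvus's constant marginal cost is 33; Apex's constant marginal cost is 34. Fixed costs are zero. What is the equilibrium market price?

Bastion's profit: π_B = (73 - Q)q_B - (4q_B). Setting ∂π_B/∂q_B = 0: 69 - 2q_B - (q_C + q_A) = 0.
Corvus's first-order condition: 40 - 2q_C - (q_B + q_A) = 0.
Apex's profit: π_A = (73 - Q)q_A - (34q_A). Setting ∂π_A/∂q_A = 0: 39 - 2q_A - (q_B + q_C) = 0.
Adding the 3 conditions: 148 − 2Q − 2Q = 0, i.e. Q = 37.
Back-substituting: q_B = (69 − 37) = 32, q_C = (40 − 37) = 3, q_A = (39 − 37) = 2.
Total output Q = 37, so price P = 73 - 37 = 36.

36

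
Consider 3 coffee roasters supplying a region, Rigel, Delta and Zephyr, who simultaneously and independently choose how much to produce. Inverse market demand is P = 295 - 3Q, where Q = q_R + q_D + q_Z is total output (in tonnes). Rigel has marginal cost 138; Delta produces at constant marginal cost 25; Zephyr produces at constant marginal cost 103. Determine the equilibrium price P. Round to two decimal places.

Rigel's profit: π_R = (295 - 3Q)q_R - (138q_R). Setting ∂π_R/∂q_R = 0: 157 - 6q_R - 3(q_D + q_Z) = 0.
Delta's first-order condition: 270 - 6q_D - 3(q_R + q_Z) = 0.
Zephyr's first-order condition: 192 - 6q_Z - 3(q_R + q_D) = 0.
Adding the 3 first-order conditions: 619 − 12Q = 0, so Q = 619/12.
Back-substituting: q_R = (157 − 619/4)/3 = 3/4, q_D = (270 − 619/4)/3 = 461/12, q_Z = (192 − 619/4)/3 = 149/12.
Total output Q = 619/12, so price P = 295 - 3·(619/12) = 561/4.

140.25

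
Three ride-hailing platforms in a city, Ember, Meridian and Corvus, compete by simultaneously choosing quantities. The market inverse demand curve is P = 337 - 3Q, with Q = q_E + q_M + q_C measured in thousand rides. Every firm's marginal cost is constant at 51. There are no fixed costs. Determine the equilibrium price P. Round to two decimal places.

122.50

A representative firm's profit is π_i = q_i(337 - 3Q) - 51q_i.
Setting ∂π_i/∂q_i = 0 with rivals' quantities fixed: 286 - 6q_i - 3·Σ_{j≠i} q_j = 0.
With identical firms every q_j equals q_i, so Σ_{j≠i} q_j = 2q_i and 286 = 12q_i, giving q_i = 143/6.
Total output Q = 143/2, so price P = 337 - 3·(143/2) = 245/2.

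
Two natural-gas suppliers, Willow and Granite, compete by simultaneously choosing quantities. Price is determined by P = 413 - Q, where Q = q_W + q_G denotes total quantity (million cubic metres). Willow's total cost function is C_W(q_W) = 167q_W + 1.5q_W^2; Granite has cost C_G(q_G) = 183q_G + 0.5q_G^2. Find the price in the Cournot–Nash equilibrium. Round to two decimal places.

312.14

Willow's profit: π_W = (413 - Q)q_W - (167q_W + (3/2)q_W²). Setting ∂π_W/∂q_W = 0: 246 - 5q_W - (q_G) = 0.
Granite's first-order condition: 230 - 3q_G - (q_W) = 0.
So q_W = (246 - q_G)/5 and q_G = (230 - q_W)/3.
Substituting one into the other gives q_W = 254/7 and q_G = 452/7.
Total output Q = 706/7, so price P = 413 - 706/7 = 312.1429.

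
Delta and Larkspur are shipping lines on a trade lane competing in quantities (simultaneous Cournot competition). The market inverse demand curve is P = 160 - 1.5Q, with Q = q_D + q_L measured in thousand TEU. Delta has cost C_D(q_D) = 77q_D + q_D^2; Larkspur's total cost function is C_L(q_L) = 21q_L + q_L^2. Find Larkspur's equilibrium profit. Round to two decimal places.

1572.13

Delta's profit: π_D = (160 - 1.5Q)q_D - (77q_D + q_D²). Setting ∂π_D/∂q_D = 0: 83 - 5q_D - (3/2)(q_L) = 0.
Larkspur's first-order condition: 139 - 5q_L - (3/2)(q_D) = 0.
Rearranging gives the reaction functions q_D = (83 - (3/2)q_L)/5 and q_L = (139 - (3/2)q_D)/5.
Substituting one into the other gives q_D = 118/13 and q_L = 326/13.
Price P = 160 - (3/2)·(444/13) = 1414/13.
Larkspur's profit: (1414/13)·(326/13) - 21·(326/13) - (326/13)² = 1572.1302.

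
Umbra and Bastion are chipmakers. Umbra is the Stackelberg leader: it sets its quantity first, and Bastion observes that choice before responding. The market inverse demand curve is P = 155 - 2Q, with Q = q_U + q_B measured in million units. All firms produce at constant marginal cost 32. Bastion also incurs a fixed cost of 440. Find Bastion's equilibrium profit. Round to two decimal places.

The follower Bastion best-responds to any q_U: π_B = (155 - 2Q)q_B - 32q_B.
Setting the follower's marginal profit to zero, 123 - 2q_U - 4q_B = 0, i.e. q_B = (123 - 2q_U)/4.
Umbra substitutes q_B(q_U) into its own profit: π_U = q_U(155 - 2q_U - (123 - 2q_U)/2) - 32q_U = (187/2 - q_U)q_U - 32q_U.
Maximising: ∂π_U/∂q_U = 123/2 - 2q_U = 0, giving q_U = 123/4.
Then q_B = (123 - 2·(123/4))/4 = 123/8.
Price P = 155 - 2·(369/8) = 251/4.
Bastion's profit: (251/4 - 32)·(123/8) - 440 = 1049/32.

32.78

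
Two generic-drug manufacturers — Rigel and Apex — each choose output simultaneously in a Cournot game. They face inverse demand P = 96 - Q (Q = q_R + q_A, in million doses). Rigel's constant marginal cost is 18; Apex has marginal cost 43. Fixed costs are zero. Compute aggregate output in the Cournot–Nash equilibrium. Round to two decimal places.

Rigel's profit: π_R = (96 - Q)q_R - (18q_R). Setting ∂π_R/∂q_R = 0: 78 - 2q_R - (q_A) = 0.
Apex's first-order condition: 53 - 2q_A - (q_R) = 0.
Rearranging gives the reaction functions q_R = (78 - q_A)/2 and q_A = (53 - q_R)/2.
Solving the pair: q_R = 103/3, q_A = 28/3.
Total output Q = 103/3 + 28/3 = 131/3.

43.67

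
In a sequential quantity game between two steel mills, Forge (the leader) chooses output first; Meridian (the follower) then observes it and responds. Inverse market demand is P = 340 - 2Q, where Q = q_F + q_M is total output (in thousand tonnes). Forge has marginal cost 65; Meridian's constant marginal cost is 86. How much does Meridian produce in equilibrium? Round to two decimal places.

26.50

The follower Meridian best-responds to any q_F: π_M = (340 - 2Q)q_M - 86q_M.
∂π_M/∂q_M = 254 - 2q_F - 4q_M = 0 gives the reaction function q_M = (254 - 2q_F)/4.
Forge substitutes q_M(q_F) into its own profit: π_F = q_F(340 - 2q_F - (254 - 2q_F)/2) - 65q_F = (213 - q_F)q_F - 65q_F.
Leader FOC: 148 - 2q_F = 0, so q_F = 74.
Then q_M = (254 - 2·74)/4 = 53/2.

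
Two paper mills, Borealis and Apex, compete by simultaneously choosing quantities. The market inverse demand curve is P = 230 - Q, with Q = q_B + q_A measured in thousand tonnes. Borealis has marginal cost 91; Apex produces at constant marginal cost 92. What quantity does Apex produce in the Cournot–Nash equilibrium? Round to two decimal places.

45.67

Borealis's profit: π_B = (230 - Q)q_B - (91q_B). Setting ∂π_B/∂q_B = 0: 139 - 2q_B - (q_A) = 0.
Apex's profit: π_A = (230 - Q)q_A - (92q_A). Setting ∂π_A/∂q_A = 0: 138 - 2q_A - (q_B) = 0.
So q_B = (139 - q_A)/2 and q_A = (138 - q_B)/2.
Substituting one into the other gives q_B = 140/3 and q_A = 137/3.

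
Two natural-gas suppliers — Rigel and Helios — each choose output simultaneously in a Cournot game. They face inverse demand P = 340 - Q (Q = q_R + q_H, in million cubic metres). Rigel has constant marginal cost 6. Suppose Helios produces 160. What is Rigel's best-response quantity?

With the rival's output fixed at 160, Rigel's profit is π_R = (340 - 160 - q_R)q_R - (6q_R) = (180 - q_R)q_R - (6q_R).
∂π_R/∂q_R = 174 - 2q_R = 0, so q_R = 87.

87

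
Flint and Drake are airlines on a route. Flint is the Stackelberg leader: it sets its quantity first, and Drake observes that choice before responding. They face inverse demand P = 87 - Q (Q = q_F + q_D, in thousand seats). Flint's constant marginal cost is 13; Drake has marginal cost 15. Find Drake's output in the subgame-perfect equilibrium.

17

Solve by backward induction. Given q_F, the follower Drake maximises π_D = (87 - q_F - q_D)q_D - 15q_D.
∂π_D/∂q_D = 72 - q_F - 2q_D = 0 gives the reaction function q_D = (72 - q_F)/2.
Flint substitutes q_D(q_F) into its own profit: π_F = q_F(87 - q_F - (72 - q_F)/2) - 13q_F = (51 - (1/2)q_F)q_F - 13q_F.
The leader's first-order condition 38 - q_F = 0 yields q_F = 38.
Then q_D = (72 - 38)/2 = 17.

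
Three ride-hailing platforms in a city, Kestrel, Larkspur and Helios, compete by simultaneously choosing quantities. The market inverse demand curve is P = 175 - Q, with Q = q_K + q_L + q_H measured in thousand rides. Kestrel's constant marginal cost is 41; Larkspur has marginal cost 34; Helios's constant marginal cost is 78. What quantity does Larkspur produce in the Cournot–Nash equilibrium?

Kestrel's profit: π_K = (175 - Q)q_K - (41q_K). Setting ∂π_K/∂q_K = 0: 134 - 2q_K - (q_L + q_H) = 0.
Larkspur's profit: π_L = (175 - Q)q_L - (34q_L). Setting ∂π_L/∂q_L = 0: 141 - 2q_L - (q_K + q_H) = 0.
Helios's first-order condition: 97 - 2q_H - (q_K + q_L) = 0.
Adding the 3 first-order conditions: 372 − 4Q = 0, so Q = 93.
Back-substituting: q_K = (134 − 93) = 41, q_L = (141 − 93) = 48, q_H = (97 − 93) = 4.

48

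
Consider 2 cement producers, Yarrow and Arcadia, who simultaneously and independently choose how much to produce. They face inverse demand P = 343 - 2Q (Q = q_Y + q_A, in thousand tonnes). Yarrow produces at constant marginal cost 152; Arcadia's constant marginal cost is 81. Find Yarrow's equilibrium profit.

Yarrow's profit: π_Y = (343 - 2Q)q_Y - (152q_Y). Setting ∂π_Y/∂q_Y = 0: 191 - 4q_Y - 2(q_A) = 0.
Arcadia's profit: π_A = (343 - 2Q)q_A - (81q_A). Setting ∂π_A/∂q_A = 0: 262 - 4q_A - 2(q_Y) = 0.
Rearranging gives the reaction functions q_Y = (191 - 2q_A)/4 and q_A = (262 - 2q_Y)/4.
Substituting one into the other gives q_Y = 20 and q_A = 111/2.
Price P = 343 - 2·(151/2) = 192.
Yarrow's profit: (192 - 152)·20 = 800.

800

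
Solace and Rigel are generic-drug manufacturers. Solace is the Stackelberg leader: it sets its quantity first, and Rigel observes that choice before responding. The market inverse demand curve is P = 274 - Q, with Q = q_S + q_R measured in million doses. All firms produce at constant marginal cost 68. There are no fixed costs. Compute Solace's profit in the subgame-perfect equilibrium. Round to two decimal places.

Solve by backward induction. Given q_S, the follower Rigel maximises π_R = (274 - q_S - q_R)q_R - 68q_R.
∂π_R/∂q_R = 206 - q_S - 2q_R = 0 gives the reaction function q_R = (206 - q_S)/2.
The leader anticipates this reaction. Substituting into P = 274 - Q gives P = 171 - (1/2)q_S, so π_S = (171 - (1/2)q_S)q_S - 68q_S.
Maximising: ∂π_S/∂q_S = 103 - q_S = 0, giving q_S = 103.
Then q_R = (206 - 103)/2 = 103/2.
Price P = 274 - 309/2 = 239/2.
Solace's profit: (239/2 - 68)·103 = 5304.5000.

5304.50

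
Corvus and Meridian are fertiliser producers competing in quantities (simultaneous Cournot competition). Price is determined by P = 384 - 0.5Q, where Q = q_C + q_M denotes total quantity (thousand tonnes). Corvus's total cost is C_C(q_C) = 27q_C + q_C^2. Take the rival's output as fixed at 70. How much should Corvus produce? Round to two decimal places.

107.33

With the rival's output fixed at 70, Corvus's profit is π_C = (384 - (1/2)·70 - (1/2)q_C)q_C - (27q_C + q_C²) = (349 - (1/2)q_C)q_C - (27q_C + q_C²).
∂π_C/∂q_C = 322 - 3q_C = 0, so q_C = 322/3.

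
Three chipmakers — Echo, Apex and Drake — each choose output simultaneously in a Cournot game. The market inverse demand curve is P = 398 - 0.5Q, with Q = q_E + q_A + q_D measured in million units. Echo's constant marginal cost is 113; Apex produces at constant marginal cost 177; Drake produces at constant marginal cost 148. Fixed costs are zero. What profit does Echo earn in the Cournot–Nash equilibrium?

Echo's profit: π_E = (398 - 0.5Q)q_E - (113q_E). Setting ∂π_E/∂q_E = 0: 285 - q_E - (1/2)(q_A + q_D) = 0.
Apex's profit: π_A = (398 - 0.5Q)q_A - (177q_A). Setting ∂π_A/∂q_A = 0: 221 - q_A - (1/2)(q_E + q_D) = 0.
Drake's profit: π_D = (398 - 0.5Q)q_D - (148q_D). Setting ∂π_D/∂q_D = 0: 250 - q_D - (1/2)(q_E + q_A) = 0.
Adding the 3 first-order conditions: 756 − 2Q = 0, so Q = 378.
Back-substituting: q_E = (285 − 189)/(1/2) = 192, q_A = (221 − 189)/(1/2) = 64, q_D = (250 − 189)/(1/2) = 122.
Price P = 398 - (1/2)·378 = 209.
Echo's profit: (209 - 113)·192 = 18432.

18432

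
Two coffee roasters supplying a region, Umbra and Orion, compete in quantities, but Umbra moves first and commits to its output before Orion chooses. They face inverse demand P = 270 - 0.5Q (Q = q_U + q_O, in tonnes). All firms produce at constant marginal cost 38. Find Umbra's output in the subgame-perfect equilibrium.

Solve by backward induction. Given q_U, the follower Orion maximises π_O = (270 - (1/2)q_U - (1/2)q_O)q_O - 38q_O.
Setting the follower's marginal profit to zero, 232 - (1/2)q_U - q_O = 0, i.e. q_O = (232 - (1/2)q_U).
The leader anticipates this reaction. Substituting into P = 270 - 0.5Q gives P = 154 - (1/4)q_U, so π_U = (154 - (1/4)q_U)q_U - 38q_U.
The leader's first-order condition 116 - (1/2)q_U = 0 yields q_U = 232.
Then q_O = (232 - (1/2)·232) = 116.

232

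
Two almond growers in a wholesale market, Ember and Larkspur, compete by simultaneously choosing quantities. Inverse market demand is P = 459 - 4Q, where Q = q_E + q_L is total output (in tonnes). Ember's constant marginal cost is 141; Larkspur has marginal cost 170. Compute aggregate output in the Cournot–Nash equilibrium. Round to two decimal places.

50.58

Ember's profit: π_E = (459 - 4Q)q_E - (141q_E). Setting ∂π_E/∂q_E = 0: 318 - 8q_E - 4(q_L) = 0.
Larkspur's profit: π_L = (459 - 4Q)q_L - (170q_L). Setting ∂π_L/∂q_L = 0: 289 - 8q_L - 4(q_E) = 0.
So q_E = (318 - 4q_L)/8 and q_L = (289 - 4q_E)/8.
Substituting one into the other gives q_E = 347/12 and q_L = 65/3.
Total output Q = 347/12 + 65/3 = 607/12.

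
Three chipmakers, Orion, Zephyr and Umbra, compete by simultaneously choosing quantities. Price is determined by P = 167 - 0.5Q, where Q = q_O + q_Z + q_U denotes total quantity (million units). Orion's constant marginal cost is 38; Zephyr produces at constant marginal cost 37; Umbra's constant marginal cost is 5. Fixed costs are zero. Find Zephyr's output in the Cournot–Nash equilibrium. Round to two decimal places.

49.50

Orion's profit: π_O = (167 - 0.5Q)q_O - (38q_O). Setting ∂π_O/∂q_O = 0: 129 - q_O - (1/2)(q_Z + q_U) = 0.
Zephyr's first-order condition: 130 - q_Z - (1/2)(q_O + q_U) = 0.
Umbra's profit: π_U = (167 - 0.5Q)q_U - (5q_U). Setting ∂π_U/∂q_U = 0: 162 - q_U - (1/2)(q_O + q_Z) = 0.
Adding the 3 first-order conditions: 421 − 2Q = 0, so Q = 421/2.
Back-substituting: q_O = (129 − 421/4)/(1/2) = 95/2, q_Z = (130 − 421/4)/(1/2) = 99/2, q_U = (162 − 421/4)/(1/2) = 227/2.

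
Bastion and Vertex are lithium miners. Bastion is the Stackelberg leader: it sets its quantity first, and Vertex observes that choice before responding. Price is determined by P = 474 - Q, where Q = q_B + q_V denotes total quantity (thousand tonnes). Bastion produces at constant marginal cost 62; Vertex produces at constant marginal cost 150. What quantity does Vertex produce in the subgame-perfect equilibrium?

Solve by backward induction. Given q_B, the follower Vertex maximises π_V = (474 - q_B - q_V)q_V - 150q_V.
Setting the follower's marginal profit to zero, 324 - q_B - 2q_V = 0, i.e. q_V = (324 - q_B)/2.
The leader anticipates this reaction. Substituting into P = 474 - Q gives P = 312 - (1/2)q_B, so π_B = (312 - (1/2)q_B)q_B - 62q_B.
Leader FOC: 250 - q_B = 0, so q_B = 250.
Then q_V = (324 - 250)/2 = 37.

37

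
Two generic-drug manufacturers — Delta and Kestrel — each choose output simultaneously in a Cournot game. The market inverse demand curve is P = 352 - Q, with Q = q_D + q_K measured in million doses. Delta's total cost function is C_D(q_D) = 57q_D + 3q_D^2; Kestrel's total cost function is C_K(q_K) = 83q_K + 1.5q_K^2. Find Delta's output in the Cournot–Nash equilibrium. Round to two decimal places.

Delta's profit: π_D = (352 - Q)q_D - (57q_D + 3q_D²). Setting ∂π_D/∂q_D = 0: 295 - 8q_D - (q_K) = 0.
Kestrel's profit: π_K = (352 - Q)q_K - (83q_K + (3/2)q_K²). Setting ∂π_K/∂q_K = 0: 269 - 5q_K - (q_D) = 0.
Rearranging gives the reaction functions q_D = (295 - q_K)/8 and q_K = (269 - q_D)/5.
Solving the pair: q_D = 402/13, q_K = 619/13.

30.92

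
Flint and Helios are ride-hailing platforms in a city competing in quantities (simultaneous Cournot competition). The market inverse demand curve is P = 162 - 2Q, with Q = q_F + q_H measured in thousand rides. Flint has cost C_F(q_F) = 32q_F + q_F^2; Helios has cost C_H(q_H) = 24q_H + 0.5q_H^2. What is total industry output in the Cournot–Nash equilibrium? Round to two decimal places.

Flint's profit: π_F = (162 - 2Q)q_F - (32q_F + q_F²). Setting ∂π_F/∂q_F = 0: 130 - 6q_F - 2(q_H) = 0.
Helios's first-order condition: 138 - 5q_H - 2(q_F) = 0.
So q_F = (130 - 2q_H)/6 and q_H = (138 - 2q_F)/5.
Substituting one into the other gives q_F = 187/13 and q_H = 284/13.
Total output Q = 187/13 + 284/13 = 471/13.

36.23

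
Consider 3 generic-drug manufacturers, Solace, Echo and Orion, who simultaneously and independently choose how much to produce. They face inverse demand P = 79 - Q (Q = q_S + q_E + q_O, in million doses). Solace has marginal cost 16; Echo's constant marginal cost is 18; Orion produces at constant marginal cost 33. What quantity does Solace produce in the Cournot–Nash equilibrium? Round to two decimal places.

Solace's profit: π_S = (79 - Q)q_S - (16q_S). Setting ∂π_S/∂q_S = 0: 63 - 2q_S - (q_E + q_O) = 0.
Echo's first-order condition: 61 - 2q_E - (q_S + q_O) = 0.
Orion's first-order condition: 46 - 2q_O - (q_S + q_E) = 0.
Adding the 3 conditions: 170 − 2Q − 2Q = 0, i.e. Q = 85/2.
Back-substituting: q_S = (63 − 85/2) = 41/2, q_E = (61 − 85/2) = 37/2, q_O = (46 − 85/2) = 7/2.

20.50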